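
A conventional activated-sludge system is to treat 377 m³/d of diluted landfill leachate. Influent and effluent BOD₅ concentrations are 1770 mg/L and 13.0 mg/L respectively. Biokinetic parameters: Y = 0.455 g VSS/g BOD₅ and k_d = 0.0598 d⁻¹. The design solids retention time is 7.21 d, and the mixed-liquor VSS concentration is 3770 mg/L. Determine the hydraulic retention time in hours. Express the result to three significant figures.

Rearranging the biomass balance for a CMAS with decay, V = Y·Q·ΔS·θ_c / [X·(1+k_d θ_c)] = 0.455 × 377 × (1770 − 13.0) × 7.21 / [3770 × (1 + 0.0598 × 7.21)] = 2.17×10^6 / 5395 = 402.7 m³.
τ = V/Q = 402.7/377 = 1.068 d, or 25.64 h.

τ ≈ 25.6 h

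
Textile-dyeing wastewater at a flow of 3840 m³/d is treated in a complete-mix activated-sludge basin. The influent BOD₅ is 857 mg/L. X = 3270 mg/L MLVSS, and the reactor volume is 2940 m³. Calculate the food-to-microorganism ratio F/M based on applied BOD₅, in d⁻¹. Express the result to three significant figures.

F/M = applied load / biomass = Q·S₀/(V·X) = 3840 × 857 / (2940 × 3270) = 0.3423 d⁻¹.

F/M ≈ 0.342 d⁻¹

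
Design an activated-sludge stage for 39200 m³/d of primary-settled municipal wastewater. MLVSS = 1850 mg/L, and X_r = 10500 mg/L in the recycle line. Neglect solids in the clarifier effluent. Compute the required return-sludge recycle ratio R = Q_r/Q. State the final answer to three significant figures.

R = Q_r/Q = X/(X_r − X) = 1850 / (10500 − 1850) = 0.2139.

R ≈ 0.214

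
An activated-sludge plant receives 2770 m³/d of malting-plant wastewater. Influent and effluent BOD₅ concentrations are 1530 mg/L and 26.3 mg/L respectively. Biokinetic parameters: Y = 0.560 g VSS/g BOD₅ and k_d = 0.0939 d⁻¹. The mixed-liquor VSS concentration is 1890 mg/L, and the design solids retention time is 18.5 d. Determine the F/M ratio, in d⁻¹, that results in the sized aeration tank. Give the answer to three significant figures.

Rearranging the biomass balance for a CMAS with decay, V = Y·Q·ΔS·θ_c / [X·(1+k_d θ_c)] = 0.560 × 2770 × (1530 − 26.3) × 18.5 / [1890 × (1 + 0.0939 × 18.5)] = 4.32×10^7 / 5173 = 8341 m³.
Food-to-microorganism ratio F/M = Q S₀ / (V X) = 2770 × 1530 / (8341 × 1890) = 0.2688 d⁻¹.

F/M ≈ 0.269 d⁻¹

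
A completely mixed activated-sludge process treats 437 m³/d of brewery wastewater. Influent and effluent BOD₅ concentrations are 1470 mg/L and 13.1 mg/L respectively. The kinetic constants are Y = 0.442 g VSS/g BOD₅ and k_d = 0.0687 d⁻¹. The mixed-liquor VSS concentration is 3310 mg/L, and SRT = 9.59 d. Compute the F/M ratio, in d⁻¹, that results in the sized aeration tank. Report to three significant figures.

F/M ≈ 0.395 d⁻¹

Rearranging the biomass balance for a CMAS with decay, V = Y·Q·ΔS·θ_c / [X·(1+k_d θ_c)] = 0.442 × 437 × (1470 − 13.1) × 9.59 / [3310 × (1 + 0.0687 × 9.59)] = 2.7×10^6 / 5491 = 491.5 m³.
F/M = Q·S₀ / (V·X) = 437 × 1470 / (491.5 × 3310) = 0.3949 g BOD₅·(g VSS·d)⁻¹.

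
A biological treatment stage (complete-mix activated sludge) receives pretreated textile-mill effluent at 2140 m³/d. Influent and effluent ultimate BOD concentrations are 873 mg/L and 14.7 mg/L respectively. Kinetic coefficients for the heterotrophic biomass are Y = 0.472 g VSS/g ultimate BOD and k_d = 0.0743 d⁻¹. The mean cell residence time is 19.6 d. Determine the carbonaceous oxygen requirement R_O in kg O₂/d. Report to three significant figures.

Observed yield with endogenous decay: Y_obs = Y / (1 + k_d·θ_c) = 0.472 / (1 + 0.0743 × 19.6) = 0.472 / 2.456 = 0.1922 g VSS/g ultimate BOD.
Substrate removed = Q·(S₀ − S) = 2140 m³/d × (873 − 14.7) g/m³ = 1.84×10^6 g/d = 1837 kg/d.
Net sludge production P_X = 0.1922 × 1837 = 353.0 kg VSS/d.
R_O = Q·ΔS − 1.42 P_X = 1837 − 501.2 = 1336 kg O₂/d.

R_O ≈ 1340 kg O₂/d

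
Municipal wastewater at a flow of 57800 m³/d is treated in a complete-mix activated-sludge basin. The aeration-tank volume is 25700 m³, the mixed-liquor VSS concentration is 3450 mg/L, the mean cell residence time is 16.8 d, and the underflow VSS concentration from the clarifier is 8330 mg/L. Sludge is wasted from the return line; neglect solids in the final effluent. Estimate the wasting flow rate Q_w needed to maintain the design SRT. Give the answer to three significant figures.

θ_c = V·X/(Q_w·X_r) when wasting from the recycle, so Q_w = V·X/(θ_c·X_r) = 25700 × 3450 / (16.8 × 8330) = 633.6 m³/d.

Q_w ≈ 634 m³/d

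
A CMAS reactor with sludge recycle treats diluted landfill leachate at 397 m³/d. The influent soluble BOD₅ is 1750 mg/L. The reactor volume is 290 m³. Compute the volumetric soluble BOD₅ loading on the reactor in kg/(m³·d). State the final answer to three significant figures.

L_v = Q S₀ / V = 397 × 1750 × 10⁻³ / 290.0 = 2.396 kg/(m³·d).

L_v ≈ 2.40 kg soluble BOD₅/(m³·d)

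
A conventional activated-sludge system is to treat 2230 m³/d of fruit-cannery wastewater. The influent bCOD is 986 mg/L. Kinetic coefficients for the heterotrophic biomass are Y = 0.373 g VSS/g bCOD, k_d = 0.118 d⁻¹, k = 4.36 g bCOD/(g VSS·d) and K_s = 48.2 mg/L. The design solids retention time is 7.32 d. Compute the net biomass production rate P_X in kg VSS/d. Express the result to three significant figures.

For a completely mixed reactor with recycle the Lawrence–McCarty relation gives S = K_s·(1 + k_d·θ_c) / [θ_c·(Y·k − k_d) − 1] = 48.2 × (1 + 0.118 × 7.32) / [7.32 × (0.373 × 4.36 − 0.118) − 1] = 89.83 / 10.04 = 8.947 mg/L.
The observed yield is Y_obs = Y/(1 + k_d·θ_c) = 0.373 / (1 + 0.118 × 7.32) = 0.373 / 1.864 = 0.2001 g VSS per g bCOD removed.
Substrate removed = Q·(S₀ − S) = 2230 m³/d × (986 − 8.95) g/m³ = 2.18×10^6 g/d = 2179 kg/d.
So the net sludge growth is P_X = 0.2001 × 2179 = 436.1 kg VSS/d.

P_X ≈ 436 kg VSS/d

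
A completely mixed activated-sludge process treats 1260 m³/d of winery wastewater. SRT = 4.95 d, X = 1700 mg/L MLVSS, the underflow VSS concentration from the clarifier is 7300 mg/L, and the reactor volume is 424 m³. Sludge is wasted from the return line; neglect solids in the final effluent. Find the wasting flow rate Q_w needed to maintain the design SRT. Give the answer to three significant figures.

Q_w = (V·X)/(θ_c X_r) = 424.0 × 1700 / (4.95 × 7300) = 19.95 m³/d.

Q_w ≈ 19.9 m³/d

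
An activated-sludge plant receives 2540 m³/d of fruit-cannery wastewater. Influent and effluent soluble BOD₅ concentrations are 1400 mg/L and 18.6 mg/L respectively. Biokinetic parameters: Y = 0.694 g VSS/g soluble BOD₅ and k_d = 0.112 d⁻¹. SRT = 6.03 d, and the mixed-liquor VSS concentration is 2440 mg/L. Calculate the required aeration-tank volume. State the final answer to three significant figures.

V ≈ 3590 m³

From the SRT design equation V = Y Q (S₀−S) θ_c / [X (1 + k_d θ_c)] = 0.694 × 2540 × (1400 − 18.6) × 6.03 / [2440 × (1 + 0.112 × 6.03)] = 1.47×10^7 / 4088 = 3592 m³.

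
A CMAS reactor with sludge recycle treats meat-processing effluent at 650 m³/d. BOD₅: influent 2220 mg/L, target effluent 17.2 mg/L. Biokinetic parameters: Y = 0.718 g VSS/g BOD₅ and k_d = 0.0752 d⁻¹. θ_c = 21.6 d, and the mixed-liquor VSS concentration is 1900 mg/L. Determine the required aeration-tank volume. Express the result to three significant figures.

From the SRT design equation V = Y Q (S₀−S) θ_c / [X (1 + k_d θ_c)] = 0.718 × 650 × (2220 − 17.2) × 21.6 / [1900 × (1 + 0.0752 × 21.6)] = 2.22×10^7 / 4986 = 4453 m³.

V ≈ 4450 m³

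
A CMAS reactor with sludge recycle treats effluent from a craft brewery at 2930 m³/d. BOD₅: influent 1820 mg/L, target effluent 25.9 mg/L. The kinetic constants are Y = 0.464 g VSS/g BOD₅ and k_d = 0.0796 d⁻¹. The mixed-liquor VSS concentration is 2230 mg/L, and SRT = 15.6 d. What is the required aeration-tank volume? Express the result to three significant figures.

V ≈ 7610 m³

Steady-state biomass mass balance: V·X·(1 + k_d·θ_c) = Y·Q·(S₀ − S)·θ_c, so V = 0.464 × 2930 × (1820 − 25.9) × 15.6 / [2230 × (1 + 0.0796 × 15.6)] = 3.81×10^7 / 4999 = 7611 m³.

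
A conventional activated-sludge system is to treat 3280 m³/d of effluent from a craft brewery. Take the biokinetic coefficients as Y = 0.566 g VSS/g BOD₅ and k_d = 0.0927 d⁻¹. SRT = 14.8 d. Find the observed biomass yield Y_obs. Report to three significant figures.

Correct the yield for decay: Y_obs = Y/(1 + k_d θ_c) = 0.566 / (1 + 0.0927 × 14.8) = 0.566 / 2.372 = 0.2386.

Y_obs ≈ 0.239 g VSS/g BOD₅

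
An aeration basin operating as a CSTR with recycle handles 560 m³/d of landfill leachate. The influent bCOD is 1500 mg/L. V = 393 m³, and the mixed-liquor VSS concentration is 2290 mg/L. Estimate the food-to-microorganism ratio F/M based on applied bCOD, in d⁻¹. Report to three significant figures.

F/M = applied load / biomass = Q·S₀/(V·X) = 560 × 1500 / (393.0 × 2290) = 0.9334 d⁻¹.

F/M ≈ 0.933 d⁻¹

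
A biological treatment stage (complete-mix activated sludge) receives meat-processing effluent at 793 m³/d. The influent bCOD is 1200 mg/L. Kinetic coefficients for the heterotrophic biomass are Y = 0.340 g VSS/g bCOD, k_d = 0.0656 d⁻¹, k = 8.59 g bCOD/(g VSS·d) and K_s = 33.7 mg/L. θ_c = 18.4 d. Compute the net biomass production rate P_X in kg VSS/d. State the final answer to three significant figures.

From the Monod/SRT balance for a CMAS, S = K_s·(1+k_d θ_c)/[θ_c·(Y k − k_d) − 1] = 33.7 × (1 + 0.0656 × 18.4) / [18.4 × (0.340 × 8.59 − 0.0656) − 1] = 74.38 / 51.53 = 1.443 mg/L.
The observed yield is Y_obs = Y/(1 + k_d·θ_c) = 0.340 / (1 + 0.0656 × 18.4) = 0.340 / 2.207 = 0.1541 g VSS per g bCOD removed.
Q·(S₀ − S) = 793 × (1200 − 1.44) × 10⁻³ = 950.5 kg/d removed.
Biomass produced: P_X = Y_obs·Q·ΔS = 0.1541 × 950.5 ≈ 146.4 kg VSS/d.

P_X ≈ 146 kg VSS/d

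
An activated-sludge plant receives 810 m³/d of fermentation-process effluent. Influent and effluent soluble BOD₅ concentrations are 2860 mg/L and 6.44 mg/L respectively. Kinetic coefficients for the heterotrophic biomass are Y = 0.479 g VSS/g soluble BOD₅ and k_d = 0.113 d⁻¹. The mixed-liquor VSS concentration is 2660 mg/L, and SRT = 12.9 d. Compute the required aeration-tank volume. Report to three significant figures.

From the SRT design equation V = Y Q (S₀−S) θ_c / [X (1 + k_d θ_c)] = 0.479 × 810 × (2860 − 6.44) × 12.9 / [2660 × (1 + 0.113 × 12.9)] = 1.43×10^7 / 6537 = 2185 m³.

V ≈ 2180 m³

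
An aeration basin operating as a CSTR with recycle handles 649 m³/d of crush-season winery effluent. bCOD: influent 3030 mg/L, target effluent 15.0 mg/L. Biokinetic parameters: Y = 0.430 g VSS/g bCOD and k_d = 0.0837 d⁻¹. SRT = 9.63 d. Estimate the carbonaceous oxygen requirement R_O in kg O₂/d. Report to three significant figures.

R_O ≈ 1300 kg O₂/d

Observed yield with endogenous decay: Y_obs = Y / (1 + k_d·θ_c) = 0.430 / (1 + 0.0837 × 9.63) = 0.430 / 1.806 = 0.2381 g VSS/g bCOD.
Substrate removed = Q·(S₀ − S) = 649 m³/d × (3030 − 15.0) g/m³ = 1.96×10^6 g/d = 1957 kg/d.
P_X = Y_obs·Q·(S₀ − S) = 0.2381 × 1957 = 465.9 kg VSS/d.
Carbonaceous O₂ demand = substrate oxidised − cell-mass equivalent = 1957 − 1.42 × 465.9 = 1295 kg O₂/d.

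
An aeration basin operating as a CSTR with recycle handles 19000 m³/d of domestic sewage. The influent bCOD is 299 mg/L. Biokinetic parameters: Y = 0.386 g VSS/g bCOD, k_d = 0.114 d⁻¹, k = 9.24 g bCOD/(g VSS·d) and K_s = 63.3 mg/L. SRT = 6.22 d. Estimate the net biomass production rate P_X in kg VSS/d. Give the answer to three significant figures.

From the Monod/SRT balance for a CMAS, S = K_s·(1+k_d θ_c)/[θ_c·(Y k − k_d) − 1] = 63.3 × (1 + 0.114 × 6.22) / [6.22 × (0.386 × 9.24 − 0.114) − 1] = 108.2 / 20.48 = 5.284 mg/L.
The observed yield is Y_obs = Y/(1 + k_d·θ_c) = 0.386 / (1 + 0.114 × 6.22) = 0.386 / 1.709 = 0.2259 g VSS per g bCOD removed.
Mass of bCOD removed per day: Q(S₀ − S) = 19000 × 293.7 g/m³ = 5581 kg/d.
Biomass produced: P_X = Y_obs·Q·ΔS = 0.2259 × 5581 ≈ 1260 kg VSS/d.

P_X ≈ 1260 kg VSS/d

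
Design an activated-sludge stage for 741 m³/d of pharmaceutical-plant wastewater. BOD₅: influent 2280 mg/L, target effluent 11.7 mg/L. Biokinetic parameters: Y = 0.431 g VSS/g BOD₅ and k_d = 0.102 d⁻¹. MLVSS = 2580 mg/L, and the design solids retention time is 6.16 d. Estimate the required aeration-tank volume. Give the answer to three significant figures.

V ≈ 1060 m³

Steady-state biomass mass balance: V·X·(1 + k_d·θ_c) = Y·Q·(S₀ − S)·θ_c, so V = 0.431 × 741 × (2280 − 11.7) × 6.16 / [2580 × (1 + 0.102 × 6.16)] = 4.46×10^6 / 4201 = 1062 m³.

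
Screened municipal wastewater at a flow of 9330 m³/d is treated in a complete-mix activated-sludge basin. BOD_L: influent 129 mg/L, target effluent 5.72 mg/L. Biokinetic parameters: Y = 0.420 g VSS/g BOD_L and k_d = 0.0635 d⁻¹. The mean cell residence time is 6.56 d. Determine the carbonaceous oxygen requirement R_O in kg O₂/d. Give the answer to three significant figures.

The observed yield is Y_obs = Y/(1 + k_d·θ_c) = 0.420 / (1 + 0.0635 × 6.56) = 0.420 / 1.417 = 0.2965 g VSS per g BOD_L removed.
ΔS = 129 − 5.72 = 123.3 mg/L, so the substrate removal rate is 9330 × 123.3/1000 = 1150 kg BOD_L/d.
P_X = Y_obs·Q·(S₀ − S) = 0.2965 × 1150 = 341.0 kg VSS/d.
R_O = Q·(S₀ − S) − 1.42·P_X = 1150 − 1.42 × 341.0 = 665.9 kg O₂/d.

R_O ≈ 666 kg O₂/d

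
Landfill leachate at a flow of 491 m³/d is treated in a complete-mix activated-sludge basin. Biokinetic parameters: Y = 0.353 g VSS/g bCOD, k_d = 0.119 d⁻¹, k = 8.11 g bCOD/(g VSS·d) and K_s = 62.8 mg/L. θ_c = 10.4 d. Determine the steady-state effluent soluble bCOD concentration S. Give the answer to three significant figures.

S ≈ 5.10 mg/L

Effluent substrate depends only on kinetics and SRT: S = K_s(1 + k_d θ_c) / [θ_c(Yk − k_d) − 1] = 62.8 × (1 + 0.119 × 10.4) / [10.4 × (0.353 × 8.11 − 0.119) − 1] = 140.5 / 27.54 = 5.103 mg/L.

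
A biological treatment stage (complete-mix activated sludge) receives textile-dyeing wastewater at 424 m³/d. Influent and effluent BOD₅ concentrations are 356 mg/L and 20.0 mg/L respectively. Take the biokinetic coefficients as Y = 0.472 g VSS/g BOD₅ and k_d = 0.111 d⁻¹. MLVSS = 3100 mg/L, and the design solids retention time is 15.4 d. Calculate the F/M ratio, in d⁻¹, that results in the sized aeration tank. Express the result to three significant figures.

F/M ≈ 0.395 d⁻¹

Steady-state biomass mass balance: V·X·(1 + k_d·θ_c) = Y·Q·(S₀ − S)·θ_c, so V = 0.472 × 424 × (356 − 20.0) × 15.4 / [3100 × (1 + 0.111 × 15.4)] = 1.04×10^6 / 8399 = 123.3 m³.
F/M = Q·S₀ / (V·X) = 424 × 356 / (123.3 × 3100) = 0.3949 g BOD₅·(g VSS·d)⁻¹.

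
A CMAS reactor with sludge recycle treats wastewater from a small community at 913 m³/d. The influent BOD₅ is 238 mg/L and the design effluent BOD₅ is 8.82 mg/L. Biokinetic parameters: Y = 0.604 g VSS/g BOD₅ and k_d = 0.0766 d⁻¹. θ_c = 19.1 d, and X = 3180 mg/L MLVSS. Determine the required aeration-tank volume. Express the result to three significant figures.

V ≈ 308 m³

Rearranging the biomass balance for a CMAS with decay, V = Y·Q·ΔS·θ_c / [X·(1+k_d θ_c)] = 0.604 × 913 × (238 − 8.82) × 19.1 / [3180 × (1 + 0.0766 × 19.1)] = 2.41×10^6 / 7833 = 308.2 m³.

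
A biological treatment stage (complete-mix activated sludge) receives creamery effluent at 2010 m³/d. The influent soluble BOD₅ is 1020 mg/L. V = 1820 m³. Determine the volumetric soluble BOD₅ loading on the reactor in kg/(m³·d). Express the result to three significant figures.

L_v ≈ 1.13 kg soluble BOD₅/(m³·d)

L_v = Q S₀ / V = 2010 × 1020 × 10⁻³ / 1820 = 1.126 kg/(m³·d).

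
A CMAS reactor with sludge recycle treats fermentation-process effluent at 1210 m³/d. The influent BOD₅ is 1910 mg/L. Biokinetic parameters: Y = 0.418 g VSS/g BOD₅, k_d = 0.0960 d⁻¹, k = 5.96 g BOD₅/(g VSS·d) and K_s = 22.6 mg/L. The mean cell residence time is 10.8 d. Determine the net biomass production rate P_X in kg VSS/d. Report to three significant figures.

P_X ≈ 474 kg VSS/d

From the Monod/SRT balance for a CMAS, S = K_s·(1+k_d θ_c)/[θ_c·(Y k − k_d) − 1] = 22.6 × (1 + 0.0960 × 10.8) / [10.8 × (0.418 × 5.96 − 0.0960) − 1] = 46.03 / 24.87 = 1.851 mg/L.
Observed yield with endogenous decay: Y_obs = Y / (1 + k_d·θ_c) = 0.418 / (1 + 0.0960 × 10.8) = 0.418 / 2.037 = 0.2052 g VSS/g BOD₅.
Mass of BOD₅ removed per day: Q(S₀ − S) = 1210 × 1908 g/m³ = 2309 kg/d.
So the net sludge growth is P_X = 0.2052 × 2309 = 473.8 kg VSS/d.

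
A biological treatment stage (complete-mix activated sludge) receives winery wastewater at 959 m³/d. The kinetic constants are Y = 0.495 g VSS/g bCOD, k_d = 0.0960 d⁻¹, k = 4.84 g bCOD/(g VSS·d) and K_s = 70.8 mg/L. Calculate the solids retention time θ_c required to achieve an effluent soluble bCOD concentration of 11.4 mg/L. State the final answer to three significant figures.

θ_c ≈ 4.23 d

From 1/θ_c = Y·k·S/(K_s + S) − k_d: Y·k·S/(K_s+S) = 0.495 × 4.84 × 11.4 / (70.8 + 11.4) = 0.3323 d⁻¹.
θ_c = 1/(μ − k_d) = 1/(0.3323 − 0.0960) = 1/0.2363 = 4.233 d.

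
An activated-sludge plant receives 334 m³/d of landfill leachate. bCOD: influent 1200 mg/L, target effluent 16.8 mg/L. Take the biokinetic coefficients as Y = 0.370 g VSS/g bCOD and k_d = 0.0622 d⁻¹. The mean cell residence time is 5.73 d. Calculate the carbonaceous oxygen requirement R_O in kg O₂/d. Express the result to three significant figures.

R_O ≈ 242 kg O₂/d

Observed yield with endogenous decay: Y_obs = Y / (1 + k_d·θ_c) = 0.370 / (1 + 0.0622 × 5.73) = 0.370 / 1.356 = 0.2728 g VSS/g bCOD.
Q·(S₀ − S) = 334 × (1200 − 16.8) × 10⁻³ = 395.2 kg/d removed.
P_X = Y_obs·Q·(S₀ − S) = 0.2728 × 395.2 = 107.8 kg VSS/d.
Carbonaceous O₂ demand = substrate oxidised − cell-mass equivalent = 395.2 − 1.42 × 107.8 = 242.1 kg O₂/d.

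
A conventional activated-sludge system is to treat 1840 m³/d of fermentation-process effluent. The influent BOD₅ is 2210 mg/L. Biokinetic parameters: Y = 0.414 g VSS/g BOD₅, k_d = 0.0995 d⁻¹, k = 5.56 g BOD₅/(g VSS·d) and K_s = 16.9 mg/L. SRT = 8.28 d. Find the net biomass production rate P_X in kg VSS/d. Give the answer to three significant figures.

From the Monod/SRT balance for a CMAS, S = K_s·(1+k_d θ_c)/[θ_c·(Y k − k_d) − 1] = 16.9 × (1 + 0.0995 × 8.28) / [8.28 × (0.414 × 5.56 − 0.0995) − 1] = 30.82 / 17.24 = 1.788 mg/L.
Y_obs = Y / (1 + k_d θ_c) = 0.414 / (1 + 0.0995 × 8.28) = 0.414 / 1.824 = 0.2270.
Mass of BOD₅ removed per day: Q(S₀ − S) = 1840 × 2208 g/m³ = 4063 kg/d.
Net biomass production P_X = Y_obs × Q·(S₀ − S) = 0.2270 × 4063 = 922.3 kg VSS/d.

P_X ≈ 922 kg VSS/d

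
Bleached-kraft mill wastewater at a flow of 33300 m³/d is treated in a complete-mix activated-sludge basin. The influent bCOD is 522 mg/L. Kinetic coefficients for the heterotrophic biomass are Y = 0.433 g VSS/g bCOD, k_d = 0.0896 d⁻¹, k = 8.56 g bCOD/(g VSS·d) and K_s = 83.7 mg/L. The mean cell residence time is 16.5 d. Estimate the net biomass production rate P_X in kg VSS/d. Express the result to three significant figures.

P_X ≈ 3020 kg VSS/d

Effluent substrate depends only on kinetics and SRT: S = K_s(1 + k_d θ_c) / [θ_c(Yk − k_d) − 1] = 83.7 × (1 + 0.0896 × 16.5) / [16.5 × (0.433 × 8.56 − 0.0896) − 1] = 207.4 / 58.68 = 3.535 mg/L.
Observed yield with endogenous decay: Y_obs = Y / (1 + k_d·θ_c) = 0.433 / (1 + 0.0896 × 16.5) = 0.433 / 2.478 = 0.1747 g VSS/g bCOD.
ΔS = 522 − 3.54 = 518.5 mg/L, so the substrate removal rate is 33300 × 518.5/1000 = 17265 kg bCOD/d.
So the net sludge growth is P_X = 0.1747 × 17265 = 3016 kg VSS/d.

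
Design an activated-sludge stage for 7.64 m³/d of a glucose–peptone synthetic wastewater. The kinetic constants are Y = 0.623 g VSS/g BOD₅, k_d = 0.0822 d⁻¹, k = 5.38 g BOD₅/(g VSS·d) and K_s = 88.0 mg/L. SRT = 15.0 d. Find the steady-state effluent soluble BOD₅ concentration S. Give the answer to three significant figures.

For a completely mixed reactor with recycle the Lawrence–McCarty relation gives S = K_s·(1 + k_d·θ_c) / [θ_c·(Y·k − k_d) − 1] = 88.0 × (1 + 0.0822 × 15.0) / [15.0 × (0.623 × 5.38 − 0.0822) − 1] = 196.5 / 48.04 = 4.090 mg/L.

S ≈ 4.09 mg/L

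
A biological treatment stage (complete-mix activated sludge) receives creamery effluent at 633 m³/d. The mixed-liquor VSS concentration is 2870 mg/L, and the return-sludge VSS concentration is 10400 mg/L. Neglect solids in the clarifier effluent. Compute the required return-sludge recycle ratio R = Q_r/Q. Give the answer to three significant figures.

R ≈ 0.381

R = Q_r/Q = X/(X_r − X) = 2870 / (10400 − 2870) = 0.3811.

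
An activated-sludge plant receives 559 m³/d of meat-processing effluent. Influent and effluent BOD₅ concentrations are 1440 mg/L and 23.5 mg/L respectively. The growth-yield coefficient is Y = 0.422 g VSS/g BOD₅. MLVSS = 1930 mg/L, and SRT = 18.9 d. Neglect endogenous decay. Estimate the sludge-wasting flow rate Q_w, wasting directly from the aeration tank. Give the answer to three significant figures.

Q_w ≈ 173 m³/d

Biomass mass balance (decay neglected): V·X = Y·Q·(S₀ − S)·θ_c, so V = 0.422 × 559 × (1440 − 23.5) × 18.9 / 1930 = 3272 m³.
For wasting at MLVSS concentration, Q_w = V/θ_c = 3272/18.9 = 173.1 m³/d.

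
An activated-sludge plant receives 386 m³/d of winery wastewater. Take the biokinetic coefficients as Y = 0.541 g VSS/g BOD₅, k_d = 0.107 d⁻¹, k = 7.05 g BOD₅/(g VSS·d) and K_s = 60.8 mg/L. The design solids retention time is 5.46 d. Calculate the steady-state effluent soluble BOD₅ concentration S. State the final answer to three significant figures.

From the Monod/SRT balance for a CMAS, S = K_s·(1+k_d θ_c)/[θ_c·(Y k − k_d) − 1] = 60.8 × (1 + 0.107 × 5.46) / [5.46 × (0.541 × 7.05 − 0.107) − 1] = 96.32 / 19.24 = 5.006 mg/L.

S ≈ 5.01 mg/L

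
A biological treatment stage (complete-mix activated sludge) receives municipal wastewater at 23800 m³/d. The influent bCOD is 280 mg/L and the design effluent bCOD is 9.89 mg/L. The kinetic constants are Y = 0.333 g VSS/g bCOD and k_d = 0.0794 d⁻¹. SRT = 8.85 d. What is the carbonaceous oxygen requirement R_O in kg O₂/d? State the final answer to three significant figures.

R_O ≈ 4640 kg O₂/d

Correct the yield for decay: Y_obs = Y/(1 + k_d θ_c) = 0.333 / (1 + 0.0794 × 8.85) = 0.333 / 1.703 = 0.1956.
Mass of bCOD removed per day: Q(S₀ − S) = 23800 × 270.1 g/m³ = 6429 kg/d.
Biomass synthesised: P_X = Y_obs × 6429 = 1257 kg VSS/d.
R_O = Q·(S₀ − S) − 1.42·P_X = 6429 − 1.42 × 1257 = 4643 kg O₂/d.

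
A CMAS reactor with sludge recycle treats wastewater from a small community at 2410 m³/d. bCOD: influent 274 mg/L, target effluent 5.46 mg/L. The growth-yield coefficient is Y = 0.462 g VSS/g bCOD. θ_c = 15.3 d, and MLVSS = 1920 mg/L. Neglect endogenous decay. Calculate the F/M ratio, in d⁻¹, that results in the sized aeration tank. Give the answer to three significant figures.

Biomass mass balance (decay neglected): V·X = Y·Q·(S₀ − S)·θ_c, so V = 0.462 × 2410 × (274 − 5.46) × 15.3 / 1920 = 2383 m³.
Food-to-microorganism ratio F/M = Q S₀ / (V X) = 2410 × 274 / (2383 × 1920) = 0.1443 d⁻¹.

F/M ≈ 0.144 d⁻¹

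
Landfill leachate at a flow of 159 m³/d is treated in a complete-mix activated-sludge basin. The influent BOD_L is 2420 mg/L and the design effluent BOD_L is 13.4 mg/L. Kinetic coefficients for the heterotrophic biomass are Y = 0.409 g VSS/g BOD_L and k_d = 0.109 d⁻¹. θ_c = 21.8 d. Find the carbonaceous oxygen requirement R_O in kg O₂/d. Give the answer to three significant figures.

Correct the yield for decay: Y_obs = Y/(1 + k_d θ_c) = 0.409 / (1 + 0.109 × 21.8) = 0.409 / 3.376 = 0.1211.
Mass of BOD_L removed per day: Q(S₀ − S) = 159 × 2407 g/m³ = 382.6 kg/d.
Net sludge production P_X = 0.1211 × 382.6 = 46.35 kg VSS/d.
R_O = Q·ΔS − 1.42 P_X = 382.6 − 65.82 = 316.8 kg O₂/d.

R_O ≈ 317 kg O₂/d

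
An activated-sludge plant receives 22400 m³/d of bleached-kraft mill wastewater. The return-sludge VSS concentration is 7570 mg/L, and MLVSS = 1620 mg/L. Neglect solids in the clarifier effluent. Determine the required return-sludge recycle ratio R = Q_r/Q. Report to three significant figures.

R ≈ 0.272

Mass balance around the secondary clarifier (neglecting effluent solids): R = X / (X_r − X) = 1620 / (7570 − 1620) = 0.2723.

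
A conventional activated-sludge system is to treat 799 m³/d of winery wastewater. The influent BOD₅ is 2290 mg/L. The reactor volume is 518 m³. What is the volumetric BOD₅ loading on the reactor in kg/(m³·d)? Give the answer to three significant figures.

L_v ≈ 3.53 kg BOD₅/(m³·d)

Volumetric loading L_v = Q·S₀ / V = 799 × 2290 g/m³ / 518.0 m³ = 3532 g/(m³·d) = 3.532 kg BOD₅/(m³·d).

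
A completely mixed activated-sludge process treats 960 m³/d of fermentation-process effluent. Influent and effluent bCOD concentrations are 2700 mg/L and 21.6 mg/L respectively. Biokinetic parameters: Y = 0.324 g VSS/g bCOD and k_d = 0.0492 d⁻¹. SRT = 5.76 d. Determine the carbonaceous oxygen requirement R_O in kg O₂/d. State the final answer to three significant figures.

Observed yield with endogenous decay: Y_obs = Y / (1 + k_d·θ_c) = 0.324 / (1 + 0.0492 × 5.76) = 0.324 / 1.283 = 0.2525 g VSS/g bCOD.
Mass of bCOD removed per day: Q(S₀ − S) = 960 × 2678 g/m³ = 2571 kg/d.
Net sludge production P_X = 0.2525 × 2571 = 649.1 kg VSS/d.
R_O = Q·ΔS − 1.42 P_X = 2571 − 921.8 = 1649 kg O₂/d.

R_O ≈ 1650 kg O₂/d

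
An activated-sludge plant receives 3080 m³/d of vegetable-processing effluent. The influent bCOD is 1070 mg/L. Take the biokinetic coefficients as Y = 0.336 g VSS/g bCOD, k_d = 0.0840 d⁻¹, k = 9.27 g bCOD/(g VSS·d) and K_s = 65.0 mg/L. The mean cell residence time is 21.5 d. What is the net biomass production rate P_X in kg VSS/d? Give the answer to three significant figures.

P_X ≈ 394 kg VSS/d

For a completely mixed reactor with recycle the Lawrence–McCarty relation gives S = K_s·(1 + k_d·θ_c) / [θ_c·(Y·k − k_d) − 1] = 65.0 × (1 + 0.0840 × 21.5) / [21.5 × (0.336 × 9.27 − 0.0840) − 1] = 182.4 / 64.16 = 2.843 mg/L.
Correct the yield for decay: Y_obs = Y/(1 + k_d θ_c) = 0.336 / (1 + 0.0840 × 21.5) = 0.336 / 2.806 = 0.1197.
ΔS = 1070 − 2.84 = 1067 mg/L, so the substrate removal rate is 3080 × 1067/1000 = 3287 kg bCOD/d.
Biomass produced: P_X = Y_obs·Q·ΔS = 0.1197 × 3287 ≈ 393.6 kg VSS/d.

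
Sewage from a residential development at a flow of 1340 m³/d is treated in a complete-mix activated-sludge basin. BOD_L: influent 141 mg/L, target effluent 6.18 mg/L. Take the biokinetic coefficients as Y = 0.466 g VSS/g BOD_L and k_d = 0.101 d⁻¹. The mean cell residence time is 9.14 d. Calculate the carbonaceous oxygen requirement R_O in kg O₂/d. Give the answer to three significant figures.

R_O ≈ 118 kg O₂/d

Correct the yield for decay: Y_obs = Y/(1 + k_d θ_c) = 0.466 / (1 + 0.101 × 9.14) = 0.466 / 1.923 = 0.2423.
Q·(S₀ − S) = 1340 × (141 − 6.18) × 10⁻³ = 180.7 kg/d removed.
P_X = Y_obs·Q·(S₀ − S) = 0.2423 × 180.7 = 43.78 kg VSS/d.
R_O = Q·(S₀ − S) − 1.42·P_X = 180.7 − 1.42 × 43.78 = 118.5 kg O₂/d.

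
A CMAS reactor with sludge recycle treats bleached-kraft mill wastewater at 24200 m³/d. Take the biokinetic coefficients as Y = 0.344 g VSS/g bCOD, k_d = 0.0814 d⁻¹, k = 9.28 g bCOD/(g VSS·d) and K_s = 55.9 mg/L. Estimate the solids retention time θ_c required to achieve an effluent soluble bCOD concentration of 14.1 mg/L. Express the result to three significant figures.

From 1/θ_c = Y·k·S/(K_s + S) − k_d: Y·k·S/(K_s+S) = 0.344 × 9.28 × 14.1 / (55.9 + 14.1) = 0.6430 d⁻¹.
1/θ_c = 0.6430 − 0.0814 = 0.5616 d⁻¹, so θ_c = 1.781 d.

θ_c ≈ 1.78 d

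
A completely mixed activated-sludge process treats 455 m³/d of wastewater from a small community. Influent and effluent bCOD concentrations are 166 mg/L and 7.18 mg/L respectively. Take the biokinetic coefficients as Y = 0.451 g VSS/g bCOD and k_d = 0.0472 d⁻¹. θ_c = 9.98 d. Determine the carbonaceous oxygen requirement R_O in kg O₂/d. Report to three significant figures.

Observed yield with endogenous decay: Y_obs = Y / (1 + k_d·θ_c) = 0.451 / (1 + 0.0472 × 9.98) = 0.451 / 1.471 = 0.3066 g VSS/g bCOD.
Mass of bCOD removed per day: Q(S₀ − S) = 455 × 158.8 g/m³ = 72.26 kg/d.
Biomass synthesised: P_X = Y_obs × 72.26 = 22.15 kg VSS/d.
R_O = Q·ΔS − 1.42 P_X = 72.26 − 31.46 = 40.80 kg O₂/d.

R_O ≈ 40.8 kg O₂/d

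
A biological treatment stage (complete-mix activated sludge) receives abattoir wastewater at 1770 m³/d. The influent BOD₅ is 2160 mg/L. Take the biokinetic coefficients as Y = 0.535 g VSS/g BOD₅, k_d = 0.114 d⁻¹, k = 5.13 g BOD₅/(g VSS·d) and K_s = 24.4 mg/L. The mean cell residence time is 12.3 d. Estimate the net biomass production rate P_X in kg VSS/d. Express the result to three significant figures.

P_X ≈ 851 kg VSS/d

Effluent substrate depends only on kinetics and SRT: S = K_s(1 + k_d θ_c) / [θ_c(Yk − k_d) − 1] = 24.4 × (1 + 0.114 × 12.3) / [12.3 × (0.535 × 5.13 − 0.114) − 1] = 58.61 / 31.36 = 1.869 mg/L.
Y_obs = Y / (1 + k_d θ_c) = 0.535 / (1 + 0.114 × 12.3) = 0.535 / 2.402 = 0.2227.
Mass of BOD₅ removed per day: Q(S₀ − S) = 1770 × 2158 g/m³ = 3820 kg/d.
P_X = Y_obs · Q(S₀ − S) = 0.2227 × 3820 = 850.7 kg VSS/d.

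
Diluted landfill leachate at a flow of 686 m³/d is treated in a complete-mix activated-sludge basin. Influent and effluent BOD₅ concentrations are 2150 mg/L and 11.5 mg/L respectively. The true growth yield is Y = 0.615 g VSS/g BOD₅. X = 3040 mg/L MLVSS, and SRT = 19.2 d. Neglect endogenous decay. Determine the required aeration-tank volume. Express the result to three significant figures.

Biomass mass balance (decay neglected): V·X = Y·Q·(S₀ − S)·θ_c, so V = 0.615 × 686 × (2150 − 11.5) × 19.2 / 3040 = 5698 m³.

V ≈ 5700 m³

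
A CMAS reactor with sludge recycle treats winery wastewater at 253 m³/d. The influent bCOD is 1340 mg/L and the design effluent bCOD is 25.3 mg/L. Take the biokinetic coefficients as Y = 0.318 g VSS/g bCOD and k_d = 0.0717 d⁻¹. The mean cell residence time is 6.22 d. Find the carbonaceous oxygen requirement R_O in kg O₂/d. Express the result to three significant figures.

R_O ≈ 229 kg O₂/d

The observed yield is Y_obs = Y/(1 + k_d·θ_c) = 0.318 / (1 + 0.0717 × 6.22) = 0.318 / 1.446 = 0.2199 g VSS per g bCOD removed.
Q·(S₀ − S) = 253 × (1340 − 25.3) × 10⁻³ = 332.6 kg/d removed.
P_X = Y_obs·Q·(S₀ − S) = 0.2199 × 332.6 = 73.15 kg VSS/d.
Carbonaceous O₂ demand = substrate oxidised − cell-mass equivalent = 332.6 − 1.42 × 73.15 = 228.7 kg O₂/d.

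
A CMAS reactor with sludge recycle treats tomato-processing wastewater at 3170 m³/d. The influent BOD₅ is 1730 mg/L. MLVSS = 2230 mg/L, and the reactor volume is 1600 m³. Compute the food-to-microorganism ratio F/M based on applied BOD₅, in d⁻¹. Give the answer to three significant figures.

Food-to-microorganism ratio F/M = Q S₀ / (V X) = 3170 × 1730 / (1600 × 2230) = 1.537 d⁻¹.

F/M ≈ 1.54 d⁻¹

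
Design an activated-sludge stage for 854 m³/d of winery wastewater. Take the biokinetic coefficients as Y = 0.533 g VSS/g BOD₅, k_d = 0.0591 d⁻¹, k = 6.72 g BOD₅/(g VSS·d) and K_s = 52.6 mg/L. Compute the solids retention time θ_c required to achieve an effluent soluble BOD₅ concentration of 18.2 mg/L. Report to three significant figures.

Specific growth rate at S = 18.2 mg/L: μ = YkS/(K_s+S) = 0.533·6.72·18.2/(52.6+18.2) = 0.9207 d⁻¹.
θ_c = 1/(μ − k_d) = 1/(0.9207 − 0.0591) = 1/0.8616 = 1.161 d.

θ_c ≈ 1.16 d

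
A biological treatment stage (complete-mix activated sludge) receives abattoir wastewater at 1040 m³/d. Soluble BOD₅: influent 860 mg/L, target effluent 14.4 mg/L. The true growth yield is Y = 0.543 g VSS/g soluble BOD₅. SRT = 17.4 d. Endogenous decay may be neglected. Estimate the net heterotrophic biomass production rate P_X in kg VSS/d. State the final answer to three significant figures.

P_X ≈ 478 kg VSS/d

Since k_d ≈ 0, Y_obs = Y = 0.543 g VSS/g soluble BOD₅.
Mass of soluble BOD₅ removed per day: Q(S₀ − S) = 1040 × 845.6 g/m³ = 879.4 kg/d.
Biomass produced: P_X = Y_obs·Q·ΔS = 0.5430 × 879.4 ≈ 477.5 kg VSS/d.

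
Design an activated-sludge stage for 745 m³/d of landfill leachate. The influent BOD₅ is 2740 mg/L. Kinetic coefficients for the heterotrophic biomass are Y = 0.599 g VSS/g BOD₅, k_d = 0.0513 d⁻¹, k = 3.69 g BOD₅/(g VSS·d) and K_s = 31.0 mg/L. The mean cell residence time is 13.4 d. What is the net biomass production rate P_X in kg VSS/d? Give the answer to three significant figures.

From the Monod/SRT balance for a CMAS, S = K_s·(1+k_d θ_c)/[θ_c·(Y k − k_d) − 1] = 31.0 × (1 + 0.0513 × 13.4) / [13.4 × (0.599 × 3.69 − 0.0513) − 1] = 52.31 / 27.93 = 1.873 mg/L.
The observed yield is Y_obs = Y/(1 + k_d·θ_c) = 0.599 / (1 + 0.0513 × 13.4) = 0.599 / 1.687 = 0.3550 g VSS per g BOD₅ removed.
Substrate removed = Q·(S₀ − S) = 745 m³/d × (2740 − 1.87) g/m³ = 2.04×10^6 g/d = 2040 kg/d.
Biomass produced: P_X = Y_obs·Q·ΔS = 0.3550 × 2040 ≈ 724.1 kg VSS/d.

P_X ≈ 724 kg VSS/d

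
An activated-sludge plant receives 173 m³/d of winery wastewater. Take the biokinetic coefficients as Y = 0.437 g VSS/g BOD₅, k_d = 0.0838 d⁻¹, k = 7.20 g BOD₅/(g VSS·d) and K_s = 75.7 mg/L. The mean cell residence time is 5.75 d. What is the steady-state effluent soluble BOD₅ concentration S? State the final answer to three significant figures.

From the Monod/SRT balance for a CMAS, S = K_s·(1+k_d θ_c)/[θ_c·(Y k − k_d) − 1] = 75.7 × (1 + 0.0838 × 5.75) / [5.75 × (0.437 × 7.20 − 0.0838) − 1] = 112.2 / 16.61 = 6.754 mg/L.

S ≈ 6.75 mg/L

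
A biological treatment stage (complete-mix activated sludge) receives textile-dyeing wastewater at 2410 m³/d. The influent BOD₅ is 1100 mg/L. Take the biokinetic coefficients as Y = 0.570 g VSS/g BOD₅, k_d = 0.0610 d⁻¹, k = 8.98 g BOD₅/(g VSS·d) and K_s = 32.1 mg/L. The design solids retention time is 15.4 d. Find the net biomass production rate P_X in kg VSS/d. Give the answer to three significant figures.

P_X ≈ 779 kg VSS/d

Effluent substrate depends only on kinetics and SRT: S = K_s(1 + k_d θ_c) / [θ_c(Yk − k_d) − 1] = 32.1 × (1 + 0.0610 × 15.4) / [15.4 × (0.570 × 8.98 − 0.0610) − 1] = 62.25 / 76.89 = 0.8097 mg/L.
The observed yield is Y_obs = Y/(1 + k_d·θ_c) = 0.570 / (1 + 0.0610 × 15.4) = 0.570 / 1.939 = 0.2939 g VSS per g BOD₅ removed.
Mass of BOD₅ removed per day: Q(S₀ − S) = 2410 × 1099 g/m³ = 2649 kg/d.
Biomass produced: P_X = Y_obs·Q·ΔS = 0.2939 × 2649 ≈ 778.6 kg VSS/d.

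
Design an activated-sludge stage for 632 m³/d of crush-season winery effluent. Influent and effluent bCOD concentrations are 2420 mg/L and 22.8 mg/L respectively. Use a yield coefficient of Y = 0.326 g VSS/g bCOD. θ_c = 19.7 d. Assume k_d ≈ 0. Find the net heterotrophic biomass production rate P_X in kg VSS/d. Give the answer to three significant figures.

P_X ≈ 494 kg VSS/d

With endogenous decay neglected, the observed yield equals the true yield: Y_obs = Y = 0.326 g VSS/g bCOD.
Mass of bCOD removed per day: Q(S₀ − S) = 632 × 2397 g/m³ = 1515 kg/d.
So the net sludge growth is P_X = 0.3260 × 1515 = 493.9 kg VSS/d.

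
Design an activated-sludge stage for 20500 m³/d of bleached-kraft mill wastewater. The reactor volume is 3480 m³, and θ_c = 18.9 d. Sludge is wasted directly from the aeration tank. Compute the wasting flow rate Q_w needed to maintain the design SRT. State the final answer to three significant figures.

With mixed-liquor wasting, θ_c = V/Q_w, so Q_w = V/θ_c = 3480/18.9 = 184.1 m³/d.

Q_w ≈ 184 m³/d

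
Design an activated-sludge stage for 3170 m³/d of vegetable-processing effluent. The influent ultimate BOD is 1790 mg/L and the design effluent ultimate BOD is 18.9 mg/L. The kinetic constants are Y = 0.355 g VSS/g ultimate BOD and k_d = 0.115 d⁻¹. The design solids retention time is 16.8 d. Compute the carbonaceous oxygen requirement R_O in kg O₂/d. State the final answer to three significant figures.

Correct the yield for decay: Y_obs = Y/(1 + k_d θ_c) = 0.355 / (1 + 0.115 × 16.8) = 0.355 / 2.932 = 0.1211.
ΔS = 1790 − 18.9 = 1771 mg/L, so the substrate removal rate is 3170 × 1771/1000 = 5614 kg ultimate BOD/d.
Net sludge production P_X = 0.1211 × 5614 = 679.8 kg VSS/d.
R_O = Q·(S₀ − S) − 1.42·P_X = 5614 − 1.42 × 679.8 = 4649 kg O₂/d.

R_O ≈ 4650 kg O₂/d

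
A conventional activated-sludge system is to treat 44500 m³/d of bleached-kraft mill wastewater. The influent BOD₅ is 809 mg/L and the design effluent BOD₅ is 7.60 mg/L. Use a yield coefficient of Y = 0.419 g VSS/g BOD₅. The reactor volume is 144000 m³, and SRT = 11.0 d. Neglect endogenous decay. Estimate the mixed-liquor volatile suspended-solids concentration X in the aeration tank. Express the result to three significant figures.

From V·X = Y·Q·(S₀ − S)·θ_c (decay neglected): X = 0.419 × 44500 × (809 − 7.60) × 11.0 / 144000 = 1141 mg/L.

X ≈ 1140 mg/L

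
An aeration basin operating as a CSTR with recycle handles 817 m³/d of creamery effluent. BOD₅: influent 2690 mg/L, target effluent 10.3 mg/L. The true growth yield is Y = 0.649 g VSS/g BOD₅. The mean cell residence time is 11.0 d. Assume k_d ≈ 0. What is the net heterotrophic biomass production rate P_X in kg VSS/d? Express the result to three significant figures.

P_X ≈ 1420 kg VSS/d

With endogenous decay neglected, the observed yield equals the true yield: Y_obs = Y = 0.649 g VSS/g BOD₅.
ΔS = 2690 − 10.3 = 2680 mg/L, so the substrate removal rate is 817 × 2680/1000 = 2189 kg BOD₅/d.
Biomass produced: P_X = Y_obs·Q·ΔS = 0.6490 × 2189 ≈ 1421 kg VSS/d.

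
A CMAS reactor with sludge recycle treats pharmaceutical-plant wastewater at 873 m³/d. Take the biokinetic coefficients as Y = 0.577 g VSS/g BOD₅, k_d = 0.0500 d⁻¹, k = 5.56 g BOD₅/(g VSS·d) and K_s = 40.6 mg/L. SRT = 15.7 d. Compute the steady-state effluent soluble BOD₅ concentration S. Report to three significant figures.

S ≈ 1.49 mg/L

Effluent substrate depends only on kinetics and SRT: S = K_s(1 + k_d θ_c) / [θ_c(Yk − k_d) − 1] = 40.6 × (1 + 0.0500 × 15.7) / [15.7 × (0.577 × 5.56 − 0.0500) − 1] = 72.47 / 48.58 = 1.492 mg/L.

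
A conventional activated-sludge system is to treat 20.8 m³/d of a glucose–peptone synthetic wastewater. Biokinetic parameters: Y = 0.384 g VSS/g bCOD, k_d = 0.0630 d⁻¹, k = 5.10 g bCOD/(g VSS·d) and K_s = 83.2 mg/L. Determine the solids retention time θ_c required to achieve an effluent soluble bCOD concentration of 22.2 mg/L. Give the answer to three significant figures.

At the target effluent, Y k S/(K_s+S) = 0.384×5.10×22.2/105.4 = 0.4125 d⁻¹.
Then 1/θ_c = μ − k_d = 0.4125 − 0.0630 = 0.3495 d⁻¹, giving θ_c = 2.861 d.

θ_c ≈ 2.86 d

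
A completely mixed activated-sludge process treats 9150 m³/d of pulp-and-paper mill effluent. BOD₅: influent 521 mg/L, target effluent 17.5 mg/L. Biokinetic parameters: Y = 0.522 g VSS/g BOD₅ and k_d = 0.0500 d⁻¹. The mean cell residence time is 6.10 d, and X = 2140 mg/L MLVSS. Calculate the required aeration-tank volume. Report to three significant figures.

From the SRT design equation V = Y Q (S₀−S) θ_c / [X (1 + k_d θ_c)] = 0.522 × 9150 × (521 − 17.5) × 6.10 / [2140 × (1 + 0.0500 × 6.10)] = 1.47×10^7 / 2793 = 5253 m³.

V ≈ 5250 m³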